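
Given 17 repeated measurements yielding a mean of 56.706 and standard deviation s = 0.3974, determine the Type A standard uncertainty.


The standard uncertainty for Type A evaluation is u = s / sqrt(n).
u = 0.3974 / sqrt(17)
u = 0.3974 / 4.1231
u = 0.0964

0.0964


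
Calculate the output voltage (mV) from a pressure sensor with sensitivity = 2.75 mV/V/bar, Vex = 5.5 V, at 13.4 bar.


Output = sensitivity * Vex * P.
Vout = 2.75 * 5.5 * 13.4
Vout = 15.125 * 13.4
Vout = 202.68 mV

202.68 mV


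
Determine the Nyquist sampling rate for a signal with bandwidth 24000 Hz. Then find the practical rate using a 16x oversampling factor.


By Nyquist theorem, fs_min = 2 * fmax.
fs_min = 2 * 24000 = 48000 Hz
Practical rate = 16 * fs_min = 16 * 48000 = 768000 Hz

fs_min = 48000 Hz, fs_practical = 768000 Hz


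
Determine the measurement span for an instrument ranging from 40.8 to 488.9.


Span = upper range - lower range.
Span = 488.9 - (40.8)
Span = 448.1

448.1


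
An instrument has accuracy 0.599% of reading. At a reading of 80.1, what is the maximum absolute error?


Absolute error = (accuracy% / 100) * reading.
Error = (0.599 / 100) * 80.1
Error = 0.00599 * 80.1
Error = 0.4798

0.4798


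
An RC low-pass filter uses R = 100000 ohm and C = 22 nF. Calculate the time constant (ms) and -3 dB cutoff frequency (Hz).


Time constant: tau = R * C.
tau = 100000 * 2.20e-08 = 0.0022 s
tau = 2.2 ms
Cutoff frequency: fc = 1 / (2*pi*R*C).
fc = 1 / (2*pi*0.0022) = 72.34 Hz

tau = 2.2 ms, fc = 72.34 Hz


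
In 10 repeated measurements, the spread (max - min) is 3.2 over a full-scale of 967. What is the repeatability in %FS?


Repeatability = (spread / full scale) * 100%.
R = (3.2 / 967) * 100
R = 0.331 %FS

0.331 %FS


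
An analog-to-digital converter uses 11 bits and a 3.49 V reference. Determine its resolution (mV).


The resolution (LSB) of an ADC is Vref / 2^n.
LSB = 3.49 / 2^11
LSB = 3.49 / 2048
LSB = 0.0017041 V = 1.70410156 mV

1.70410156 mV


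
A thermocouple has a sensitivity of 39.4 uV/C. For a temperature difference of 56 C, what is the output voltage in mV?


The thermocouple output V = sensitivity * dT.
V = 39.4 uV/C * 56 C
V = 2206.4 uV
V = 2.206 mV

2.206 mV


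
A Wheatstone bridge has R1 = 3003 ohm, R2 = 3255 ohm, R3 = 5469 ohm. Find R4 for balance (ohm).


At balance: R1*R4 = R2*R3, so R4 = R2*R3/R1.
R4 = 3255 * 5469 / 3003
R4 = 17801595 / 3003
R4 = 5927.94 ohm

5927.94 ohm


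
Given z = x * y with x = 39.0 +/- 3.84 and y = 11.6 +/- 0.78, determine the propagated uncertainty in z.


For a product z = x*y, the relative uncertainty is:
uz/z = sqrt((ux/x)^2 + (uy/y)^2)
Relative uncertainties: ux/x = 3.84/39.0 = 0.098462
uy/y = 0.78/11.6 = 0.067241
z = 39.0 * 11.6 = 452.4
uz = 452.4 * sqrt(0.098462^2 + 0.067241^2) = 53.94

53.94


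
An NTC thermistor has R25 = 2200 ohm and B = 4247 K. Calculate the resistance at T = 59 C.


NTC thermistor equation: Rt = R25 * exp(B * (1/T - 1/T25)).
T in Kelvin: 332.15 K, T25 = 298.15 K
1/T - 1/T25 = 1/332.15 - 1/298.15 = -0.00034333
B * (1/T - 1/T25) = 4247 * -0.00034333 = -1.4581
Rt = 2200 * exp(-1.4581) = 511.9 ohm

511.9 ohm


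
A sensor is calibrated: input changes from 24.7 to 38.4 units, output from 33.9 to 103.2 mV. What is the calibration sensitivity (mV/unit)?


Sensitivity = (y2 - y1) / (x2 - x1).
S = (103.2 - 33.9) / (38.4 - 24.7)
S = 69.3 / 13.7
S = 5.0584 mV/unit

5.0584 mV/unit


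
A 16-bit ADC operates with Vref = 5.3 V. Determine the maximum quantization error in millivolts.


The maximum quantization error is +/- LSB/2.
LSB = Vref / 2^n = 5.3 / 65536 = 8.087e-05 V
Max error = LSB / 2 = 8.087e-05 / 2 = 4.044e-05 V
Max error = 0.0404 mV

0.0404 mV


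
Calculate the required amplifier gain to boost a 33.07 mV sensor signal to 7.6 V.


Gain = Vout / Vin (converting to same units).
G = 7.6 V / 33.07 mV
G = 7600.0 mV / 33.07 mV
G = 229.82

229.82


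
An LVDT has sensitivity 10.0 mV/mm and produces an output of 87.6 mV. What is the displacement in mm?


Displacement = Vout / sensitivity.
d = 87.6 / 10.0
d = 8.76 mm

8.76 mm


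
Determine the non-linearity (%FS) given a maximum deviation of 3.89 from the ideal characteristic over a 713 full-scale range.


Linearity error = (max deviation / full scale) * 100%.
Linearity = (3.89 / 713) * 100
Linearity = 0.546 %FS

0.546 %FS


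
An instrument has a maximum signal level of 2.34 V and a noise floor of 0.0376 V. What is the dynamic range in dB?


Dynamic range = 20 * log10(Vmax / Vnoise).
DR = 20 * log10(2.34 / 0.0376)
DR = 20 * log10(62.23)
DR = 35.88 dB

35.88 dB


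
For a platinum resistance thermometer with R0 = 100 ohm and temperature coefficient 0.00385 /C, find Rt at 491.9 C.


The RTD equation: Rt = R0 * (1 + alpha * T).
Rt = 100 * (1 + 0.00385 * 491.9)
Rt = 100 * (1 + 1.893815)
Rt = 100 * 2.893815
Rt = 289.382 ohm

289.382 ohm


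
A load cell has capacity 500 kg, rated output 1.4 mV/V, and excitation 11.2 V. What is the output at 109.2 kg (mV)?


Vout = rated_output * Vex * (load / capacity).
Vout = 1.4 * 11.2 * (109.2 / 500)
Vout = 1.4 * 11.2 * 0.2184
Vout = 3.425 mV

3.425 mV


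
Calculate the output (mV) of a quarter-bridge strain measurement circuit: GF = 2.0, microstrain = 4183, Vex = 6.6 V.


Quarter bridge output: Vout = (GF * epsilon * Vex) / 4.
Vout = (2.0 * 4183e-6 * 6.6) / 4
Vout = 0.0552156 / 4 V
Vout = 0.0138039 V = 13.8039 mV

13.8039 mV


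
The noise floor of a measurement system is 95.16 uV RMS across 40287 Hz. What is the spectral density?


Noise spectral density = Vrms / sqrt(BW).
NSD = 95.16 / sqrt(40287)
NSD = 95.16 / 200.7162
NSD = 0.4741 uV/sqrt(Hz)

0.4741 uV/sqrt(Hz)


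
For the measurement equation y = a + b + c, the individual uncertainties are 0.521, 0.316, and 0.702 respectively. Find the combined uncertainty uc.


For a sum of independent quantities, uc = sqrt(u1^2 + u2^2 + u3^2).
uc = sqrt(0.521^2 + 0.316^2 + 0.702^2)
uc = sqrt(0.271441 + 0.099856 + 0.492804)
uc = 0.9296

0.9296


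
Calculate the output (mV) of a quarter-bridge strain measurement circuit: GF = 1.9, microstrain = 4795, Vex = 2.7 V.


Quarter bridge output: Vout = (GF * epsilon * Vex) / 4.
Vout = (1.9 * 4795e-6 * 2.7) / 4
Vout = 0.02459835 / 4 V
Vout = 0.00614959 V = 6.1496 mV

6.1496 mV


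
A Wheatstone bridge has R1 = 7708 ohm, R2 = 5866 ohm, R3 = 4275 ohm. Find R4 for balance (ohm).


At balance: R1*R4 = R2*R3, so R4 = R2*R3/R1.
R4 = 5866 * 4275 / 7708
R4 = 25077150 / 7708
R4 = 3253.39 ohm

3253.39 ohm


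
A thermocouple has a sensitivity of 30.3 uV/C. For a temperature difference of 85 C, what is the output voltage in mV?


The thermocouple output V = sensitivity * dT.
V = 30.3 uV/C * 85 C
V = 2575.5 uV
V = 2.575 mV

2.575 mV


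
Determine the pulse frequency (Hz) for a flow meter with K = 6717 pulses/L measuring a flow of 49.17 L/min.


Frequency = K * Q / 60 (converting L/min to L/s).
f = 6717 * 49.17 / 60
f = 330274.89 / 60
f = 5504.58 Hz

5504.58 Hz


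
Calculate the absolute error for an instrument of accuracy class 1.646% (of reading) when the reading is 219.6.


Absolute error = (accuracy% / 100) * reading.
Error = (1.646 / 100) * 219.6
Error = 0.01646 * 219.6
Error = 3.6146

3.6146


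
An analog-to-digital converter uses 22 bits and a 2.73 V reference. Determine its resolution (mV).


The resolution (LSB) of an ADC is Vref / 2^n.
LSB = 2.73 / 2^22
LSB = 2.73 / 4194304
LSB = 6.5e-07 V = 0.00065088 mV

0.00065088 mV


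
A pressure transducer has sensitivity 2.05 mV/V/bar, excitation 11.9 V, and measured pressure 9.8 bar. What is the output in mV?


Output = sensitivity * Vex * P.
Vout = 2.05 * 11.9 * 9.8
Vout = 24.395 * 9.8
Vout = 239.07 mV

239.07 mV


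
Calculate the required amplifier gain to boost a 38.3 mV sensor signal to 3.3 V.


Gain = Vout / Vin (converting to same units).
G = 3.3 V / 38.3 mV
G = 3300.0 mV / 38.3 mV
G = 86.16

86.16


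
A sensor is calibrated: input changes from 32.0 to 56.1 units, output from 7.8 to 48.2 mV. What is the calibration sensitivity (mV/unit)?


Sensitivity = (y2 - y1) / (x2 - x1).
S = (48.2 - 7.8) / (56.1 - 32.0)
S = 40.4 / 24.1
S = 1.6763 mV/unit

1.6763 mV/unit


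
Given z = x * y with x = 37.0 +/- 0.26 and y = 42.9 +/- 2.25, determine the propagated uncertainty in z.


For a product z = x*y, the relative uncertainty is:
uz/z = sqrt((ux/x)^2 + (uy/y)^2)
Relative uncertainties: ux/x = 0.26/37.0 = 0.007027
uy/y = 2.25/42.9 = 0.052448
z = 37.0 * 42.9 = 1587.3
uz = 1587.3 * sqrt(0.007027^2 + 0.052448^2) = 83.994

83.994


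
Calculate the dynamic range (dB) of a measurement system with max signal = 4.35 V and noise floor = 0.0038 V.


Dynamic range = 20 * log10(Vmax / Vnoise).
DR = 20 * log10(4.35 / 0.0038)
DR = 20 * log10(1144.74)
DR = 61.17 dB

61.17 dB


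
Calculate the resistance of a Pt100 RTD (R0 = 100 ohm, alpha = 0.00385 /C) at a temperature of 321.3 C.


The RTD equation: Rt = R0 * (1 + alpha * T).
Rt = 100 * (1 + 0.00385 * 321.3)
Rt = 100 * (1 + 1.237005)
Rt = 100 * 2.237005
Rt = 223.7 ohm

223.7 ohm


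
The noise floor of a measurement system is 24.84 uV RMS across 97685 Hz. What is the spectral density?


Noise spectral density = Vrms / sqrt(BW).
NSD = 24.84 / sqrt(97685)
NSD = 24.84 / 312.546
NSD = 0.0795 uV/sqrt(Hz)

0.0795 uV/sqrt(Hz)


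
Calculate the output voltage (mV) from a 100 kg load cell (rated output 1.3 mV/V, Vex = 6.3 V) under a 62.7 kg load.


Vout = rated_output * Vex * (load / capacity).
Vout = 1.3 * 6.3 * (62.7 / 100)
Vout = 1.3 * 6.3 * 0.627
Vout = 5.135 mV

5.135 mV


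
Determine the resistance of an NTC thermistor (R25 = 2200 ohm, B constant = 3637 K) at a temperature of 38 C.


NTC thermistor equation: Rt = R25 * exp(B * (1/T - 1/T25)).
T in Kelvin: 311.15 K, T25 = 298.15 K
1/T - 1/T25 = 1/311.15 - 1/298.15 = -0.00014013
B * (1/T - 1/T25) = 3637 * -0.00014013 = -0.5097
Rt = 2200 * exp(-0.5097) = 1321.5 ohm

1321.5 ohm


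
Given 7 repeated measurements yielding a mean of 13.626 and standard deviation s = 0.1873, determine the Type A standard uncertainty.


The standard uncertainty for Type A evaluation is u = s / sqrt(n).
u = 0.1873 / sqrt(7)
u = 0.1873 / 2.6458
u = 0.0708

0.0708


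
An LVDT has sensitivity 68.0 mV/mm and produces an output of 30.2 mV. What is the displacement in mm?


Displacement = Vout / sensitivity.
d = 30.2 / 68.0
d = 0.444 mm

0.444 mm


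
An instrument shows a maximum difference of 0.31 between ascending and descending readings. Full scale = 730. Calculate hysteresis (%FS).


Hysteresis = (max difference / full scale) * 100%.
H = (0.31 / 730) * 100
H = 0.042 %FS

0.042 %FS


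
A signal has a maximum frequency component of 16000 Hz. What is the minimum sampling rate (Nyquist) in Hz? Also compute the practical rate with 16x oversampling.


By Nyquist theorem, fs_min = 2 * fmax.
fs_min = 2 * 16000 = 32000 Hz
Practical rate = 16 * fs_min = 16 * 32000 = 512000 Hz

fs_min = 32000 Hz, fs_practical = 512000 Hz


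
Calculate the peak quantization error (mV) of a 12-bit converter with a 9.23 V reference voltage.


The maximum quantization error is +/- LSB/2.
LSB = Vref / 2^n = 9.23 / 4096 = 0.00225342 V
Max error = LSB / 2 = 0.00225342 / 2 = 0.00112671 V
Max error = 1.1267 mV

1.1267 mV


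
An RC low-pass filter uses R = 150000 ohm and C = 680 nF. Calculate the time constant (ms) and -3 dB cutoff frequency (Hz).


Time constant: tau = R * C.
tau = 150000 * 6.80e-07 = 0.102 s
tau = 102.0 ms
Cutoff frequency: fc = 1 / (2*pi*R*C).
fc = 1 / (2*pi*0.102) = 1.56 Hz

tau = 102.0 ms, fc = 1.56 Hz


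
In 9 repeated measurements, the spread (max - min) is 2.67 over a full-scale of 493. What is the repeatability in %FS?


Repeatability = (spread / full scale) * 100%.
R = (2.67 / 493) * 100
R = 0.542 %FS

0.542 %FS


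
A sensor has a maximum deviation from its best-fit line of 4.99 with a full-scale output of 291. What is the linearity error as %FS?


Linearity error = (max deviation / full scale) * 100%.
Linearity = (4.99 / 291) * 100
Linearity = 1.715 %FS

1.715 %FS


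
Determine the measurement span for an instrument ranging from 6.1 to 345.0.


Span = upper range - lower range.
Span = 345.0 - (6.1)
Span = 338.9

338.9


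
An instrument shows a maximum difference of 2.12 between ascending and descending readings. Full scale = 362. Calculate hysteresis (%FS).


Hysteresis = (max difference / full scale) * 100%.
H = (2.12 / 362) * 100
H = 0.586 %FS

0.586 %FS


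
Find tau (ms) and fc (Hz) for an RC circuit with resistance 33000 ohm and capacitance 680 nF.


Time constant: tau = R * C.
tau = 33000 * 6.80e-07 = 0.02244 s
tau = 22.44 ms
Cutoff frequency: fc = 1 / (2*pi*R*C).
fc = 1 / (2*pi*0.02244) = 7.09 Hz

tau = 22.44 ms, fc = 7.09 Hz


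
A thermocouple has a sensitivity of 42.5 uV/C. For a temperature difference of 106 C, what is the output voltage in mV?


The thermocouple output V = sensitivity * dT.
V = 42.5 uV/C * 106 C
V = 4505.0 uV
V = 4.505 mV

4.505 mV


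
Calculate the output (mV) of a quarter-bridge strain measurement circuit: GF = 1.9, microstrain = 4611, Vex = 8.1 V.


Quarter bridge output: Vout = (GF * epsilon * Vex) / 4.
Vout = (1.9 * 4611e-6 * 8.1) / 4
Vout = 0.07096329 / 4 V
Vout = 0.01774082 V = 17.7408 mV

17.7408 mV


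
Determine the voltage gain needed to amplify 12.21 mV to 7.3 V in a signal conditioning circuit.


Gain = Vout / Vin (converting to same units).
G = 7.3 V / 12.21 mV
G = 7300.0 mV / 12.21 mV
G = 597.87

597.87


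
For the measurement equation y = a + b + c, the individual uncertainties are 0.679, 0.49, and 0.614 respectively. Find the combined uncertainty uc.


For a sum of independent quantities, uc = sqrt(u1^2 + u2^2 + u3^2).
uc = sqrt(0.679^2 + 0.49^2 + 0.614^2)
uc = sqrt(0.461041 + 0.2401 + 0.376996)
uc = 1.0383

1.0383


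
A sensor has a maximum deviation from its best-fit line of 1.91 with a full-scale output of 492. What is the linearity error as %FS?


Linearity error = (max deviation / full scale) * 100%.
Linearity = (1.91 / 492) * 100
Linearity = 0.388 %FS

0.388 %FS


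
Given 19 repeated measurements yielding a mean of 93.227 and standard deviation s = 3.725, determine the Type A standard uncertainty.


The standard uncertainty for Type A evaluation is u = s / sqrt(n).
u = 3.725 / sqrt(19)
u = 3.725 / 4.3589
u = 0.8546

0.8546


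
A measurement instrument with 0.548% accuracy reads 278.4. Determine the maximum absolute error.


Absolute error = (accuracy% / 100) * reading.
Error = (0.548 / 100) * 278.4
Error = 0.00548 * 278.4
Error = 1.5256

1.5256


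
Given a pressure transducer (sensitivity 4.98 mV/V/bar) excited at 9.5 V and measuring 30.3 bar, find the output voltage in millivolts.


Output = sensitivity * Vex * P.
Vout = 4.98 * 9.5 * 30.3
Vout = 47.31 * 30.3
Vout = 1433.49 mV

1433.49 mV


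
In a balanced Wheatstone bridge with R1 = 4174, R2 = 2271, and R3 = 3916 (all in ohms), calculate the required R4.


At balance: R1*R4 = R2*R3, so R4 = R2*R3/R1.
R4 = 2271 * 3916 / 4174
R4 = 8893236 / 4174
R4 = 2130.63 ohm

2130.63 ohm


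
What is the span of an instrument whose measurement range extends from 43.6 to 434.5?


Span = upper range - lower range.
Span = 434.5 - (43.6)
Span = 390.9

390.9


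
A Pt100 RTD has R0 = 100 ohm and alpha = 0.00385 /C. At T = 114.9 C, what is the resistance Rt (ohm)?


The RTD equation: Rt = R0 * (1 + alpha * T).
Rt = 100 * (1 + 0.00385 * 114.9)
Rt = 100 * (1 + 0.442365)
Rt = 100 * 1.442365
Rt = 144.237 ohm

144.237 ohm


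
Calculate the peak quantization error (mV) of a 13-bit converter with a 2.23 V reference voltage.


The maximum quantization error is +/- LSB/2.
LSB = Vref / 2^n = 2.23 / 8192 = 0.00027222 V
Max error = LSB / 2 = 0.00027222 / 2 = 0.00013611 V
Max error = 0.1361 mV

0.1361 mV


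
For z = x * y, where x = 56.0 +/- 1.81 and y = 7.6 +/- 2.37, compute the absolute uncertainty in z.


For a product z = x*y, the relative uncertainty is:
uz/z = sqrt((ux/x)^2 + (uy/y)^2)
Relative uncertainties: ux/x = 1.81/56.0 = 0.032321
uy/y = 2.37/7.6 = 0.311842
z = 56.0 * 7.6 = 425.6
uz = 425.6 * sqrt(0.032321^2 + 0.311842^2) = 133.431

133.431


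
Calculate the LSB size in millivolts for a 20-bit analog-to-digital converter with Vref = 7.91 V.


The resolution (LSB) of an ADC is Vref / 2^n.
LSB = 7.91 / 2^20
LSB = 7.91 / 1048576
LSB = 7.54e-06 V = 0.00754356 mV

0.00754356 mV


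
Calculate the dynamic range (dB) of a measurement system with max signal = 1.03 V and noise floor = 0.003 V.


Dynamic range = 20 * log10(Vmax / Vnoise).
DR = 20 * log10(1.03 / 0.003)
DR = 20 * log10(343.33)
DR = 50.71 dB

50.71 dB


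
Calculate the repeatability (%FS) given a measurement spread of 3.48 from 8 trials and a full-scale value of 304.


Repeatability = (spread / full scale) * 100%.
R = (3.48 / 304) * 100
R = 1.145 %FS

1.145 %FS


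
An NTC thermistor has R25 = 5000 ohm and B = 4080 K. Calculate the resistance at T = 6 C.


NTC thermistor equation: Rt = R25 * exp(B * (1/T - 1/T25)).
T in Kelvin: 279.15 K, T25 = 298.15 K
1/T - 1/T25 = 1/279.15 - 1/298.15 = 0.00022829
B * (1/T - 1/T25) = 4080 * 0.00022829 = 0.9314
Rt = 5000 * exp(0.9314) = 12690.4 ohm

12690.4 ohm


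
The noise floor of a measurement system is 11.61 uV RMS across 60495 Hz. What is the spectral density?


Noise spectral density = Vrms / sqrt(BW).
NSD = 11.61 / sqrt(60495)
NSD = 11.61 / 245.9573
NSD = 0.0472 uV/sqrt(Hz)

0.0472 uV/sqrt(Hz)


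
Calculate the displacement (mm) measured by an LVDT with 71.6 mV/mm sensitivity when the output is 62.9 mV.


Displacement = Vout / sensitivity.
d = 62.9 / 71.6
d = 0.878 mm

0.878 mm


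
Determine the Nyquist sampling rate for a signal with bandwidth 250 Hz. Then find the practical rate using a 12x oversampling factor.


By Nyquist theorem, fs_min = 2 * fmax.
fs_min = 2 * 250 = 500 Hz
Practical rate = 12 * fs_min = 12 * 500 = 6000 Hz

fs_min = 500 Hz, fs_practical = 6000 Hz


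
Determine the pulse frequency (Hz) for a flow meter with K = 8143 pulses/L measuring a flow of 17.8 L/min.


Frequency = K * Q / 60 (converting L/min to L/s).
f = 8143 * 17.8 / 60
f = 144945.4 / 60
f = 2415.76 Hz

2415.76 Hz


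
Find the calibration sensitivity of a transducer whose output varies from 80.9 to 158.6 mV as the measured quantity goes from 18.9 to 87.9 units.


Sensitivity = (y2 - y1) / (x2 - x1).
S = (158.6 - 80.9) / (87.9 - 18.9)
S = 77.7 / 69.0
S = 1.1261 mV/unit

1.1261 mV/unit


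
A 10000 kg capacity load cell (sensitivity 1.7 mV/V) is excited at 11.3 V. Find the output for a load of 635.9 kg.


Vout = rated_output * Vex * (load / capacity).
Vout = 1.7 * 11.3 * (635.9 / 10000)
Vout = 1.7 * 11.3 * 0.06359
Vout = 1.222 mV

1.222 mV


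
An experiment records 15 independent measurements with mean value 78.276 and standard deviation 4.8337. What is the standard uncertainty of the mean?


The standard uncertainty for Type A evaluation is u = s / sqrt(n).
u = 4.8337 / sqrt(15)
u = 4.8337 / 3.873
u = 1.2481

1.2481


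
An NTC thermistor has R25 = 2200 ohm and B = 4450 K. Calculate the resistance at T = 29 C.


NTC thermistor equation: Rt = R25 * exp(B * (1/T - 1/T25)).
T in Kelvin: 302.15 K, T25 = 298.15 K
1/T - 1/T25 = 1/302.15 - 1/298.15 = -4.44e-05
B * (1/T - 1/T25) = 4450 * -4.44e-05 = -0.1976
Rt = 2200 * exp(-0.1976) = 1805.6 ohm

1805.6 ohm


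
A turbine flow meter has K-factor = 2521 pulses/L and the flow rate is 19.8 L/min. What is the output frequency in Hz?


Frequency = K * Q / 60 (converting L/min to L/s).
f = 2521 * 19.8 / 60
f = 49915.8 / 60
f = 831.93 Hz

831.93 Hz


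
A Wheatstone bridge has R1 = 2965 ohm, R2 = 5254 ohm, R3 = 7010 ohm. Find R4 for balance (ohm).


At balance: R1*R4 = R2*R3, so R4 = R2*R3/R1.
R4 = 5254 * 7010 / 2965
R4 = 36830540 / 2965
R4 = 12421.77 ohm

12421.77 ohm


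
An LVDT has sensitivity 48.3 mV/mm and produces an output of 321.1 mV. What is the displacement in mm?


Displacement = Vout / sensitivity.
d = 321.1 / 48.3
d = 6.648 mm

6.648 mm


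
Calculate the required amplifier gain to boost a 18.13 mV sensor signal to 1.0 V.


Gain = Vout / Vin (converting to same units).
G = 1.0 V / 18.13 mV
G = 1000.0 mV / 18.13 mV
G = 55.16

55.16


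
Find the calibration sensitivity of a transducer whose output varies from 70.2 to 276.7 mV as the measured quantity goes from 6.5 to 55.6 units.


Sensitivity = (y2 - y1) / (x2 - x1).
S = (276.7 - 70.2) / (55.6 - 6.5)
S = 206.5 / 49.1
S = 4.2057 mV/unit

4.2057 mV/unit


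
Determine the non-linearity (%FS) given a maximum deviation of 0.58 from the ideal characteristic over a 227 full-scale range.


Linearity error = (max deviation / full scale) * 100%.
Linearity = (0.58 / 227) * 100
Linearity = 0.256 %FS

0.256 %FS


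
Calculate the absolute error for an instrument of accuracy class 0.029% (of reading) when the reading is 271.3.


Absolute error = (accuracy% / 100) * reading.
Error = (0.029 / 100) * 271.3
Error = 0.00029 * 271.3
Error = 0.0787

0.0787


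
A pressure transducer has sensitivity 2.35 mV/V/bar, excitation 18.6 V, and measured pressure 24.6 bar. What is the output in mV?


Output = sensitivity * Vex * P.
Vout = 2.35 * 18.6 * 24.6
Vout = 43.71 * 24.6
Vout = 1075.27 mV

1075.27 mV


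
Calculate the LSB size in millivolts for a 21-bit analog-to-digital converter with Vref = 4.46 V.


The resolution (LSB) of an ADC is Vref / 2^n.
LSB = 4.46 / 2^21
LSB = 4.46 / 2097152
LSB = 2.13e-06 V = 0.00212669 mV

0.00212669 mV


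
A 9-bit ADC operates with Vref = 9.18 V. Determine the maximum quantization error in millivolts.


The maximum quantization error is +/- LSB/2.
LSB = Vref / 2^n = 9.18 / 512 = 0.01792969 V
Max error = LSB / 2 = 0.01792969 / 2 = 0.00896484 V
Max error = 8.9648 mV

8.9648 mV


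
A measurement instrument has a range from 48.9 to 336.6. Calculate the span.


Span = upper range - lower range.
Span = 336.6 - (48.9)
Span = 287.7

287.7


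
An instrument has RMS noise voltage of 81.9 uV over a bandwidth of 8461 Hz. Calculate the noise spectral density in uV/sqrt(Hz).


Noise spectral density = Vrms / sqrt(BW).
NSD = 81.9 / sqrt(8461)
NSD = 81.9 / 91.9837
NSD = 0.8904 uV/sqrt(Hz)

0.8904 uV/sqrt(Hz)


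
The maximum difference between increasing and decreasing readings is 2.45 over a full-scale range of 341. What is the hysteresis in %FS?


Hysteresis = (max difference / full scale) * 100%.
H = (2.45 / 341) * 100
H = 0.718 %FS

0.718 %FS


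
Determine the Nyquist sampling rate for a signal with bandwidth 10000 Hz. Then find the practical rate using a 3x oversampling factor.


By Nyquist theorem, fs_min = 2 * fmax.
fs_min = 2 * 10000 = 20000 Hz
Practical rate = 3 * fs_min = 3 * 20000 = 60000 Hz

fs_min = 20000 Hz, fs_practical = 60000 Hz


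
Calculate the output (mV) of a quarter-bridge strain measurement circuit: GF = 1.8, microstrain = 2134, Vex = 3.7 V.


Quarter bridge output: Vout = (GF * epsilon * Vex) / 4.
Vout = (1.8 * 2134e-6 * 3.7) / 4
Vout = 0.01421244 / 4 V
Vout = 0.00355311 V = 3.5531 mV

3.5531 mV


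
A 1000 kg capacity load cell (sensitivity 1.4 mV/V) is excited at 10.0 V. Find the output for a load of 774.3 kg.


Vout = rated_output * Vex * (load / capacity).
Vout = 1.4 * 10.0 * (774.3 / 1000)
Vout = 1.4 * 10.0 * 0.7743
Vout = 10.84 mV

10.84 mV


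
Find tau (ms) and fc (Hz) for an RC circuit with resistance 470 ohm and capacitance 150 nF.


Time constant: tau = R * C.
tau = 470 * 1.50e-07 = 7.05e-05 s
tau = 0.0705 ms
Cutoff frequency: fc = 1 / (2*pi*R*C).
fc = 1 / (2*pi*7.05e-05) = 2257.52 Hz

tau = 0.0705 ms, fc = 2257.52 Hz


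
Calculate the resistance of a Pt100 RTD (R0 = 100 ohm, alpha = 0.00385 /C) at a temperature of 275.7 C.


The RTD equation: Rt = R0 * (1 + alpha * T).
Rt = 100 * (1 + 0.00385 * 275.7)
Rt = 100 * (1 + 1.061445)
Rt = 100 * 2.061445
Rt = 206.144 ohm

206.144 ohm


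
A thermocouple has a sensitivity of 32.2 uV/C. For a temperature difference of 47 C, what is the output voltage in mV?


The thermocouple output V = sensitivity * dT.
V = 32.2 uV/C * 47 C
V = 1513.4 uV
V = 1.513 mV

1.513 mV


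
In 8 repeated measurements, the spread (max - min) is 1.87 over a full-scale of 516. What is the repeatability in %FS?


Repeatability = (spread / full scale) * 100%.
R = (1.87 / 516) * 100
R = 0.362 %FS

0.362 %FS


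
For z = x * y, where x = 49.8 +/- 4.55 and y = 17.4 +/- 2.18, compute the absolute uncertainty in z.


For a product z = x*y, the relative uncertainty is:
uz/z = sqrt((ux/x)^2 + (uy/y)^2)
Relative uncertainties: ux/x = 4.55/49.8 = 0.091365
uy/y = 2.18/17.4 = 0.125287
z = 49.8 * 17.4 = 866.5
uz = 866.5 * sqrt(0.091365^2 + 0.125287^2) = 134.365

134.365


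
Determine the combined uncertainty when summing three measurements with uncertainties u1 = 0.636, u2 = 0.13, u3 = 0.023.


For a sum of independent quantities, uc = sqrt(u1^2 + u2^2 + u3^2).
uc = sqrt(0.636^2 + 0.13^2 + 0.023^2)
uc = sqrt(0.404496 + 0.0169 + 0.000529)
uc = 0.6496

0.6496


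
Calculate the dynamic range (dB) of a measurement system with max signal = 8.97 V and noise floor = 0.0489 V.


Dynamic range = 20 * log10(Vmax / Vnoise).
DR = 20 * log10(8.97 / 0.0489)
DR = 20 * log10(183.44)
DR = 45.27 dB

45.27 dB


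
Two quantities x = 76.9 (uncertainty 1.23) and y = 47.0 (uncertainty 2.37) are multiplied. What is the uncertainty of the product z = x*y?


For a product z = x*y, the relative uncertainty is:
uz/z = sqrt((ux/x)^2 + (uy/y)^2)
Relative uncertainties: ux/x = 1.23/76.9 = 0.015995
uy/y = 2.37/47.0 = 0.050426
z = 76.9 * 47.0 = 3614.3
uz = 3614.3 * sqrt(0.015995^2 + 0.050426^2) = 191.202

191.202


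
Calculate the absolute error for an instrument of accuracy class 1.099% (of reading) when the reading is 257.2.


Absolute error = (accuracy% / 100) * reading.
Error = (1.099 / 100) * 257.2
Error = 0.01099 * 257.2
Error = 2.8266

2.8266


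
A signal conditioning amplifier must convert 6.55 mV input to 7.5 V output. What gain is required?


Gain = Vout / Vin (converting to same units).
G = 7.5 V / 6.55 mV
G = 7500.0 mV / 6.55 mV
G = 1145.04

1145.04


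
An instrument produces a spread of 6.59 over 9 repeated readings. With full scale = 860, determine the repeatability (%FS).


Repeatability = (spread / full scale) * 100%.
R = (6.59 / 860) * 100
R = 0.766 %FS

0.766 %FS


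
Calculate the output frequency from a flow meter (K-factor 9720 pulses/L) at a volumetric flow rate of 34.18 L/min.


Frequency = K * Q / 60 (converting L/min to L/s).
f = 9720 * 34.18 / 60
f = 332229.6 / 60
f = 5537.16 Hz

5537.16 Hz


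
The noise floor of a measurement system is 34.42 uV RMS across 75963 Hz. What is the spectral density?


Noise spectral density = Vrms / sqrt(BW).
NSD = 34.42 / sqrt(75963)
NSD = 34.42 / 275.6139
NSD = 0.1249 uV/sqrt(Hz)

0.1249 uV/sqrt(Hz)


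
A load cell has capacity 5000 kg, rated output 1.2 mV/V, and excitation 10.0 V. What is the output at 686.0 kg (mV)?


Vout = rated_output * Vex * (load / capacity).
Vout = 1.2 * 10.0 * (686.0 / 5000)
Vout = 1.2 * 10.0 * 0.1372
Vout = 1.646 mV

1.646 mV


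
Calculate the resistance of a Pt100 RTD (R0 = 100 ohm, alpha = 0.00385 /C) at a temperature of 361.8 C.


The RTD equation: Rt = R0 * (1 + alpha * T).
Rt = 100 * (1 + 0.00385 * 361.8)
Rt = 100 * (1 + 1.39293)
Rt = 100 * 2.39293
Rt = 239.293 ohm

239.293 ohm


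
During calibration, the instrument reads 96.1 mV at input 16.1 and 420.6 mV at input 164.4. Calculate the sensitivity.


Sensitivity = (y2 - y1) / (x2 - x1).
S = (420.6 - 96.1) / (164.4 - 16.1)
S = 324.5 / 148.3
S = 2.1881 mV/unit

2.1881 mV/unit


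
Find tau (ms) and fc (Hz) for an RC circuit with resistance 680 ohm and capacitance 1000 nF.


Time constant: tau = R * C.
tau = 680 * 1.00e-06 = 0.00068 s
tau = 0.68 ms
Cutoff frequency: fc = 1 / (2*pi*R*C).
fc = 1 / (2*pi*0.00068) = 234.05 Hz

tau = 0.68 ms, fc = 234.05 Hz


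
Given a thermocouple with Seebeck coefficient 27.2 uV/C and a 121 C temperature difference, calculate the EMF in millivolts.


The thermocouple output V = sensitivity * dT.
V = 27.2 uV/C * 121 C
V = 3291.2 uV
V = 3.291 mV

3.291 mV


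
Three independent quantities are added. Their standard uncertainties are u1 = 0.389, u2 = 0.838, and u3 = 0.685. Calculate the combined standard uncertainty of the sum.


For a sum of independent quantities, uc = sqrt(u1^2 + u2^2 + u3^2).
uc = sqrt(0.389^2 + 0.838^2 + 0.685^2)
uc = sqrt(0.151321 + 0.702244 + 0.469225)
uc = 1.1501

1.1501


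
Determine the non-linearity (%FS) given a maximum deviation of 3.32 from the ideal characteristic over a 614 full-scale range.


Linearity error = (max deviation / full scale) * 100%.
Linearity = (3.32 / 614) * 100
Linearity = 0.541 %FS

0.541 %FS


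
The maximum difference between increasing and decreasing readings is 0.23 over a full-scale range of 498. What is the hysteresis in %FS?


Hysteresis = (max difference / full scale) * 100%.
H = (0.23 / 498) * 100
H = 0.046 %FS

0.046 %FS


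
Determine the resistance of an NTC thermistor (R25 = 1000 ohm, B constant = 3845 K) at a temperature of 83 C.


NTC thermistor equation: Rt = R25 * exp(B * (1/T - 1/T25)).
T in Kelvin: 356.15 K, T25 = 298.15 K
1/T - 1/T25 = 1/356.15 - 1/298.15 = -0.00054621
B * (1/T - 1/T25) = 3845 * -0.00054621 = -2.1002
Rt = 1000 * exp(-2.1002) = 122.4 ohm

122.4 ohm


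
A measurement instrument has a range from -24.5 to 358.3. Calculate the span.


Span = upper range - lower range.
Span = 358.3 - (-24.5)
Span = 382.8

382.8


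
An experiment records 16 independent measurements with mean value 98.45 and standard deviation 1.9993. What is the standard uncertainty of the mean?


The standard uncertainty for Type A evaluation is u = s / sqrt(n).
u = 1.9993 / sqrt(16)
u = 1.9993 / 4.0
u = 0.4998

0.4998


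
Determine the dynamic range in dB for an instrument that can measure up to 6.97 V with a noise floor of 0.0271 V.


Dynamic range = 20 * log10(Vmax / Vnoise).
DR = 20 * log10(6.97 / 0.0271)
DR = 20 * log10(257.2)
DR = 48.21 dB

48.21 dB


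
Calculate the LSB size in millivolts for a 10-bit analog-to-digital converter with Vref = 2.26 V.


The resolution (LSB) of an ADC is Vref / 2^n.
LSB = 2.26 / 2^10
LSB = 2.26 / 1024
LSB = 0.00220703 V = 2.20703125 mV

2.20703125 mV


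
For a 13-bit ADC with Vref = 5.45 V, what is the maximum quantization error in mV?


The maximum quantization error is +/- LSB/2.
LSB = Vref / 2^n = 5.45 / 8192 = 0.00066528 V
Max error = LSB / 2 = 0.00066528 / 2 = 0.00033264 V
Max error = 0.3326 mV

0.3326 mV


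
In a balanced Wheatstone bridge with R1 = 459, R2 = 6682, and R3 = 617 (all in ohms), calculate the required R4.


At balance: R1*R4 = R2*R3, so R4 = R2*R3/R1.
R4 = 6682 * 617 / 459
R4 = 4122794 / 459
R4 = 8982.12 ohm

8982.12 ohm


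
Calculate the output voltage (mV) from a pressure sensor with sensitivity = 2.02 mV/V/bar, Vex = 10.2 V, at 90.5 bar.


Output = sensitivity * Vex * P.
Vout = 2.02 * 10.2 * 90.5
Vout = 20.604 * 90.5
Vout = 1864.66 mV

1864.66 mV


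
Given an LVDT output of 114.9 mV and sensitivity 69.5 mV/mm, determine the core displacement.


Displacement = Vout / sensitivity.
d = 114.9 / 69.5
d = 1.653 mm

1.653 mm


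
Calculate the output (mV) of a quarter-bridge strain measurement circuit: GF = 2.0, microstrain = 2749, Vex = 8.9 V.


Quarter bridge output: Vout = (GF * epsilon * Vex) / 4.
Vout = (2.0 * 2749e-6 * 8.9) / 4
Vout = 0.0489322 / 4 V
Vout = 0.01223305 V = 12.233 mV

12.233 mV


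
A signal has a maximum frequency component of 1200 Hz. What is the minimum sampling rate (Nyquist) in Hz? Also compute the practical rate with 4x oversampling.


By Nyquist theorem, fs_min = 2 * fmax.
fs_min = 2 * 1200 = 2400 Hz
Practical rate = 4 * fs_min = 4 * 2400 = 9600 Hz

fs_min = 2400 Hz, fs_practical = 9600 Hz


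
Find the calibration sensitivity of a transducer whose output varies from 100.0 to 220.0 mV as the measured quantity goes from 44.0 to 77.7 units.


Sensitivity = (y2 - y1) / (x2 - x1).
S = (220.0 - 100.0) / (77.7 - 44.0)
S = 120.0 / 33.7
S = 3.5608 mV/unit

3.5608 mV/unit


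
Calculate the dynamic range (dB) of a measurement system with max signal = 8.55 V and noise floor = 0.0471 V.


Dynamic range = 20 * log10(Vmax / Vnoise).
DR = 20 * log10(8.55 / 0.0471)
DR = 20 * log10(181.53)
DR = 45.18 dB

45.18 dB


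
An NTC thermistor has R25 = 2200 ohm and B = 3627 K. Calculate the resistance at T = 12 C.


NTC thermistor equation: Rt = R25 * exp(B * (1/T - 1/T25)).
T in Kelvin: 285.15 K, T25 = 298.15 K
1/T - 1/T25 = 1/285.15 - 1/298.15 = 0.00015291
B * (1/T - 1/T25) = 3627 * 0.00015291 = 0.5546
Rt = 2200 * exp(0.5546) = 3830.8 ohm

3830.8 ohm


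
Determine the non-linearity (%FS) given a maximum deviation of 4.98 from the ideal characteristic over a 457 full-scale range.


Linearity error = (max deviation / full scale) * 100%.
Linearity = (4.98 / 457) * 100
Linearity = 1.09 %FS

1.09 %FS


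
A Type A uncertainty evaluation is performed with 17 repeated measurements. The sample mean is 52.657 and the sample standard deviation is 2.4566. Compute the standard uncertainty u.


The standard uncertainty for Type A evaluation is u = s / sqrt(n).
u = 2.4566 / sqrt(17)
u = 2.4566 / 4.1231
u = 0.5958

0.5958


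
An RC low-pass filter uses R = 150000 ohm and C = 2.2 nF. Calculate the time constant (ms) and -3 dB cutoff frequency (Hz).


Time constant: tau = R * C.
tau = 150000 * 2.20e-09 = 0.00033 s
tau = 0.33 ms
Cutoff frequency: fc = 1 / (2*pi*R*C).
fc = 1 / (2*pi*0.00033) = 482.29 Hz

tau = 0.33 ms, fc = 482.29 Hz


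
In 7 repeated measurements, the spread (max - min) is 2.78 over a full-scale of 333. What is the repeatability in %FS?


Repeatability = (spread / full scale) * 100%.
R = (2.78 / 333) * 100
R = 0.835 %FS

0.835 %FS


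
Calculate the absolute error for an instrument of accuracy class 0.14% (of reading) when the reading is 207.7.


Absolute error = (accuracy% / 100) * reading.
Error = (0.14 / 100) * 207.7
Error = 0.0014 * 207.7
Error = 0.2908

0.2908


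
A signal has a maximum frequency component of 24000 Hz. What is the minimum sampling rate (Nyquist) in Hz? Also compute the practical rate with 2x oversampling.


By Nyquist theorem, fs_min = 2 * fmax.
fs_min = 2 * 24000 = 48000 Hz
Practical rate = 2 * fs_min = 2 * 48000 = 96000 Hz

fs_min = 48000 Hz, fs_practical = 96000 Hz


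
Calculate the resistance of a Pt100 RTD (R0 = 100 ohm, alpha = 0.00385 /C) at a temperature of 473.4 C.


The RTD equation: Rt = R0 * (1 + alpha * T).
Rt = 100 * (1 + 0.00385 * 473.4)
Rt = 100 * (1 + 1.82259)
Rt = 100 * 2.82259
Rt = 282.259 ohm

282.259 ohm


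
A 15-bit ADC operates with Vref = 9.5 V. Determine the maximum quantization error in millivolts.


The maximum quantization error is +/- LSB/2.
LSB = Vref / 2^n = 9.5 / 32768 = 0.00028992 V
Max error = LSB / 2 = 0.00028992 / 2 = 0.00014496 V
Max error = 0.145 mV

0.145 mV


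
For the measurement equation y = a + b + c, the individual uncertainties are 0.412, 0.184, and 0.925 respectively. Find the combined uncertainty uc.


For a sum of independent quantities, uc = sqrt(u1^2 + u2^2 + u3^2).
uc = sqrt(0.412^2 + 0.184^2 + 0.925^2)
uc = sqrt(0.169744 + 0.033856 + 0.855625)
uc = 1.0292

1.0292


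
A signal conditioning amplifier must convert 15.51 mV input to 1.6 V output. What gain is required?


Gain = Vout / Vin (converting to same units).
G = 1.6 V / 15.51 mV
G = 1600.0 mV / 15.51 mV
G = 103.16

103.16


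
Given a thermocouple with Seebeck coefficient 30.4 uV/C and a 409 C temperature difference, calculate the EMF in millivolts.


The thermocouple output V = sensitivity * dT.
V = 30.4 uV/C * 409 C
V = 12433.6 uV
V = 12.434 mV

12.434 mV


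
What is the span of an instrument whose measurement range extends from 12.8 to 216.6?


Span = upper range - lower range.
Span = 216.6 - (12.8)
Span = 203.8

203.8


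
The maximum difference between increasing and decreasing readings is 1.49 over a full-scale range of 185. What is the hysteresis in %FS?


Hysteresis = (max difference / full scale) * 100%.
H = (1.49 / 185) * 100
H = 0.805 %FS

0.805 %FS


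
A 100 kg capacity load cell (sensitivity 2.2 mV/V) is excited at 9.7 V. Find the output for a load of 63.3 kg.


Vout = rated_output * Vex * (load / capacity).
Vout = 2.2 * 9.7 * (63.3 / 100)
Vout = 2.2 * 9.7 * 0.633
Vout = 13.508 mV

13.508 mV


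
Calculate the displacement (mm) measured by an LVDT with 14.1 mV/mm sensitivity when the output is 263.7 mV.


Displacement = Vout / sensitivity.
d = 263.7 / 14.1
d = 18.702 mm

18.702 mm


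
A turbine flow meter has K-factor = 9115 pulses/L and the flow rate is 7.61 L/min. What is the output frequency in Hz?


Frequency = K * Q / 60 (converting L/min to L/s).
f = 9115 * 7.61 / 60
f = 69365.15 / 60
f = 1156.09 Hz

1156.09 Hz


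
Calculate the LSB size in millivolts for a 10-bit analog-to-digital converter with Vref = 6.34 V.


The resolution (LSB) of an ADC is Vref / 2^n.
LSB = 6.34 / 2^10
LSB = 6.34 / 1024
LSB = 0.00619141 V = 6.19140625 mV

6.19140625 mV


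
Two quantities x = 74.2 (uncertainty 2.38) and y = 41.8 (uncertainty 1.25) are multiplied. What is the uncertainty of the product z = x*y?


For a product z = x*y, the relative uncertainty is:
uz/z = sqrt((ux/x)^2 + (uy/y)^2)
Relative uncertainties: ux/x = 2.38/74.2 = 0.032075
uy/y = 1.25/41.8 = 0.029904
z = 74.2 * 41.8 = 3101.6
uz = 3101.6 * sqrt(0.032075^2 + 0.029904^2) = 136.013

136.013


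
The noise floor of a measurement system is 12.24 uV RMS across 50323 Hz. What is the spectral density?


Noise spectral density = Vrms / sqrt(BW).
NSD = 12.24 / sqrt(50323)
NSD = 12.24 / 224.3279
NSD = 0.0546 uV/sqrt(Hz)

0.0546 uV/sqrt(Hz)


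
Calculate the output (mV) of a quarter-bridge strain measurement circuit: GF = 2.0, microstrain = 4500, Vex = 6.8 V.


Quarter bridge output: Vout = (GF * epsilon * Vex) / 4.
Vout = (2.0 * 4500e-6 * 6.8) / 4
Vout = 0.0612 / 4 V
Vout = 0.0153 V = 15.3 mV

15.3 mV


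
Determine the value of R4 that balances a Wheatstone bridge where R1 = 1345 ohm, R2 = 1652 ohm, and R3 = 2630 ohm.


At balance: R1*R4 = R2*R3, so R4 = R2*R3/R1.
R4 = 1652 * 2630 / 1345
R4 = 4344760 / 1345
R4 = 3230.3 ohm

3230.3 ohm


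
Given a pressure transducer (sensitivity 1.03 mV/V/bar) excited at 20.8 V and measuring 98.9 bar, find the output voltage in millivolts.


Output = sensitivity * Vex * P.
Vout = 1.03 * 20.8 * 98.9
Vout = 21.424 * 98.9
Vout = 2118.83 mV

2118.83 mV


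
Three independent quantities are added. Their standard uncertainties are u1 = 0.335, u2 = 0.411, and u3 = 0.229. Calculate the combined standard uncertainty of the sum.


For a sum of independent quantities, uc = sqrt(u1^2 + u2^2 + u3^2).
uc = sqrt(0.335^2 + 0.411^2 + 0.229^2)
uc = sqrt(0.112225 + 0.168921 + 0.052441)
uc = 0.5776

0.5776


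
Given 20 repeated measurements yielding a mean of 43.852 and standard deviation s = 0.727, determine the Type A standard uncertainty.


The standard uncertainty for Type A evaluation is u = s / sqrt(n).
u = 0.727 / sqrt(20)
u = 0.727 / 4.4721
u = 0.1626

0.1626


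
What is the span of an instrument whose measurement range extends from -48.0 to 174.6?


Span = upper range - lower range.
Span = 174.6 - (-48.0)
Span = 222.6

222.6


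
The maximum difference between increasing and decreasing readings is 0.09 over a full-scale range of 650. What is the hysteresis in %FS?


Hysteresis = (max difference / full scale) * 100%.
H = (0.09 / 650) * 100
H = 0.014 %FS

0.014 %FS
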